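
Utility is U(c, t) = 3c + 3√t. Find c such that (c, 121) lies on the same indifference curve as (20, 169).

U(20, 169) = 99.
Set U(c, 121) = 99 and solve.
With t = 121: √121 = 11, so 3c = 99 − 3·11 = 66 and c = 22.
Check: U(22, 121) = 99.

c = 22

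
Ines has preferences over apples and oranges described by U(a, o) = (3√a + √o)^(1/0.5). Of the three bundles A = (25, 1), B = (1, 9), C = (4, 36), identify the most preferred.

Bundle A

Evaluate utility at each bundle:
U(A) = 256.000.
U(B) = 36.000.
U(C) = 144.000.
Highest utility is A, so A ≻ C ≻ B.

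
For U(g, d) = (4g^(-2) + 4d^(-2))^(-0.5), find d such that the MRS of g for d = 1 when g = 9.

For CES with ρ = -2, MRS = (d/g)^3.
Setting (d/9)^3 = 1 gives d/9 = 1 and d = 9.

d = 9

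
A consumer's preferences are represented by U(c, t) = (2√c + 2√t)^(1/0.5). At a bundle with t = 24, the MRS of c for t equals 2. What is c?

For CES with ρ = 0.5, MRS = √(t/c).
Setting √(24/c) = 2 gives 24/c = 4 and c = 6.

c = 6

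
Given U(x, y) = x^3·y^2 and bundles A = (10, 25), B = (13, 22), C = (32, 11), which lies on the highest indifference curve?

Bundle C

Evaluate utility at each bundle:
U(A) = 625000.
U(B) = 1063348.
U(C) = 3964928.
Highest utility is C, so C ≻ B ≻ A.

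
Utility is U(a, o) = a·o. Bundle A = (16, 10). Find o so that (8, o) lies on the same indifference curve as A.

o = 20

U(16, 10) = 160.
Set U(8, o) = 160 and solve.
With a = 8: o = 160/8 = 20.
Check: U(8, 20) = 160.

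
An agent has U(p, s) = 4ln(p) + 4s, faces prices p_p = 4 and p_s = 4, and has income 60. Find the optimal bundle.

p* = 1, s* = 14

MU_p = 4/p, MU_s = 4.
MRS = 4/p ÷ 4.
Tangency: set MRS = p_p/p_s = 4/4 = 1.
MRS depends only on p: 1/p = 1 ⇒ p* = 1/1 = 1.
From the budget, 4·s = 60 − 4·1 = 56, so s* = 14.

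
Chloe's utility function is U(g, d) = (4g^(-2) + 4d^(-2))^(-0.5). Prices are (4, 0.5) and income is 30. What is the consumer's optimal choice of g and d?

For CES with ρ = -2, MRS = (d/g)^3.
Tangency: set MRS = p_g/p_d = 4/0.5 = 8.
So (d/g)^3 = 8; taking the cube root, d/g = 2, i.e. d = 2·g.
Substitute into the budget 4·g + 0.5·d = 30: 5·g = 30, so g* = 6 and d* = 2·6 = 12.

g* = 6, d* = 12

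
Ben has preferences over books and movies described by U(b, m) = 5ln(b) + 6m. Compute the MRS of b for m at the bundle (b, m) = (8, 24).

MU_b = 5/b, MU_m = 6.
MRS = 5/b ÷ 6.
At (8, 24): MRS = 5/48.
The indifference curve has slope −5/48 at this bundle.

MRS = 5/48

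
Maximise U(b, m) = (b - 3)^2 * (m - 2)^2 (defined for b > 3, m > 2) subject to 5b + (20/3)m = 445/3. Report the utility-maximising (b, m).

b* = 15, m* = 11

MU_b = 2·(b−3)·(m−2)^2, MU_m = 2·(b−3)^2·(m−2).
MRS = (m−2)/(b−3).
Tangency: set MRS = p_b/p_m = 5/(20/3) = 0.75.
So (m − 2)/(b − 3) = 0.75, i.e. (m − 2) = 0.75·(b − 3).
Rewrite the budget in excess-of-subsistence terms: 5·(b − 3) + (20/3)·(m − 2) = 445/3 − 5·3 − (20/3)·2 = 120.
Substituting, 10·(b − 3) = 120, so b − 3 = 12 and b* = 15.
Then m − 2 = 0.75·12 = 9, so m* = 11.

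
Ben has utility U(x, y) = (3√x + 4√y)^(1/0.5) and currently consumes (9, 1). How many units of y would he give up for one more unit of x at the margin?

MRS = 0.25

For CES with ρ = 0.5, MRS = (3/4)·√(y/x).
At (9, 1): MRS = 0.25.
So at (9, 1) the consumer would give up 0.25 units of y for one more unit of x.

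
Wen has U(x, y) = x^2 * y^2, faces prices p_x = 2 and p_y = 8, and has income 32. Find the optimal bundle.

x* = 8, y* = 2

MU_x = 2·x·y^2 and MU_y = 2·x^2·y.
MRS = MU_x/MU_y = y/x.
Tangency: set MRS = p_x/p_y = 2/8 = 0.25.
So y/x = 0.25, i.e. y = 0.25·x.
Substitute into the budget 2·x + 8·y = 32: 4·x = 32, so x* = 8.
Then y* = 0.25·8 = 2.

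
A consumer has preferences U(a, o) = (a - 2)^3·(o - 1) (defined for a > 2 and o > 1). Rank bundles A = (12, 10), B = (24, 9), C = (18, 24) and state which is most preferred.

Evaluate utility at each bundle:
U(A) = 9000.
U(B) = 85184.
U(C) = 94208.
Highest utility is C, so C ≻ B ≻ A.

Bundle C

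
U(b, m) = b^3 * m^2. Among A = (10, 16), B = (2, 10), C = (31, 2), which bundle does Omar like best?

Bundle A

Evaluate utility at each bundle:
U(A) = 256000.
U(B) = 800.
U(C) = 119164.
Highest utility is A, so A ≻ C ≻ B.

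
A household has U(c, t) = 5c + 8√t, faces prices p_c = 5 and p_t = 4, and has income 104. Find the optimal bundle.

MU_c = 5, MU_t = 8/(2√t).
MRS = 5 ÷ (8/(2√t)).
Tangency: set MRS = p_c/p_t = 5/4 = 1.25.
MRS depends only on t: 1.25·√t = 1.25 ⇒ √t = 1.25/1.25 = 1 ⇒ t* = 1.
From the budget, 5·c = 104 − 4·1 = 100, so c* = 20.

c* = 20, t* = 1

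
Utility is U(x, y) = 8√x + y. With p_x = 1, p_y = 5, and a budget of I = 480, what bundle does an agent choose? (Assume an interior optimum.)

MU_x = 8/(2√x), MU_y = 1.
MRS = 8/(2√x) ÷ 1.
Tangency: set MRS = p_x/p_y = 1/5 = 0.2.
MRS depends only on x: 4/√x = 0.2 ⇒ √x = 4/0.2 = 20 ⇒ x* = 400.
From the budget, 5·y = 480 − 1·400 = 80, so y* = 16.

x* = 400, y* = 16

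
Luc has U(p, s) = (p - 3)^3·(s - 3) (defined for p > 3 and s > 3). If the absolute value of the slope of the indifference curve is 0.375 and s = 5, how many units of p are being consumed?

p = 19

MU_p = 3·(p−3)^2·(s−3), MU_s = (p−3)^3.
MRS = (3/1)·(s−3)/(p−3).
Substitute s = 5: MRS = 6/(p − 3). Setting this equal to 0.375 gives p − 3 = 6/0.375 = 16, so p = 19.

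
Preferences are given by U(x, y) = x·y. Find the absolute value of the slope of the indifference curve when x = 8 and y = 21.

MRS = 2.625

MU_x = y and MU_y = x.
MRS = MU_x/MU_y = y/x.
At (8, 21): MRS = 2.625.
The indifference curve has slope −2.625 at this bundle.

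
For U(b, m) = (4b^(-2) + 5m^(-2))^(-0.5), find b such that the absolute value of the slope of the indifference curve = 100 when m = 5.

b = 1

For CES with ρ = -2, MRS = (4/5)·(m/b)^3.
Setting (4/5)·(5/b)^3 = 100 gives (5/b)^3 = 125, so 5/b = 5 and b = 1.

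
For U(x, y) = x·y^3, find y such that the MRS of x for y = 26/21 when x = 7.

y = 26

MU_x = y^3 and MU_y = 3·x·y^2.
MRS = MU_x/MU_y = (1/3)·y/x.
Substitute x = 7: MRS = y/21. Setting y/21 = 26/21 gives y = (26/21)·21 = 26.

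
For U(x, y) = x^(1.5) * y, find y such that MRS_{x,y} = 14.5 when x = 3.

MU_x = 1.5·√x·y and MU_y = x^(1.5).
MRS = MU_x/MU_y = (1.5)·y/x.
Substitute x = 3: MRS = y/2. Setting y/2 = 14.5 gives y = 14.5·2 = 29.

y = 29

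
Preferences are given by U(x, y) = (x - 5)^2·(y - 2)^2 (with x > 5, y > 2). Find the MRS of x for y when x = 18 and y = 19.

MRS = 17/13

MU_x = 2·(x−5)·(y−2)^2, MU_y = 2·(x−5)^2·(y−2).
MRS = (y−2)/(x−5).
At (18, 19): MRS = 17/13.
So at (18, 19) the consumer would give up 17/13 units of y for one more unit of x.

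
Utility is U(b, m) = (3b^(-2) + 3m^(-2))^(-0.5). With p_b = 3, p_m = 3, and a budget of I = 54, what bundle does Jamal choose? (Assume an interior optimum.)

For CES with ρ = -2, MRS = (m/b)^3.
Tangency: set MRS = p_b/p_m = 3/3 = 1.
So (m/b)^3 = 1; taking the cube root, m/b = 1, i.e. m = b.
Substitute into the budget 3·b + 3·m = 54: 6·b = 54, so b* = 9 and m* = 9.

b* = 9, m* = 9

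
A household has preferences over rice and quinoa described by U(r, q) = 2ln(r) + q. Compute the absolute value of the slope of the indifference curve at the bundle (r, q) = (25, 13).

MU_r = 2/r, MU_q = 1.
MRS = 2/r ÷ 1.
At (25, 13): MRS = 2/25.
So at (25, 13) the consumer would give up 2/25 units of q for one more unit of r.

MRS = 2/25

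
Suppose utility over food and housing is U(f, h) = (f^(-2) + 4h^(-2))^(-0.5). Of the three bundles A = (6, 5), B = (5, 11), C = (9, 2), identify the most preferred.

Evaluate utility at each bundle:
U(A) = 2.308.
U(B) = 3.700.
U(C) = 0.994.
Highest utility is B, so B ≻ A ≻ C.

Bundle B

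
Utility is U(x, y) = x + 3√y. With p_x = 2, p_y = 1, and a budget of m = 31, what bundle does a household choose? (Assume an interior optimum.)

MU_x = 1, MU_y = 3/(2√y).
MRS = 1 ÷ (3/(2√y)).
Tangency: set MRS = p_x/p_y = 2/1 = 2.
MRS depends only on y: (2/3)·√y = 2 ⇒ √y = 2/(2/3) = 3 ⇒ y* = 9.
From the budget, 2·x = 31 − 1·9 = 22, so x* = 11.

x* = 11, y* = 9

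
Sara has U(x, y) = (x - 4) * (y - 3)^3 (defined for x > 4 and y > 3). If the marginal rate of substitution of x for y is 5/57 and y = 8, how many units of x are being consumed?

x = 23

MU_x = (y−3)^3, MU_y = 3·(x−4)·(y−3)^2.
MRS = (1/3)·(y−3)/(x−4).
Substitute y = 8: MRS = (5/3)/(x − 4). Setting this equal to 5/57 gives x − 4 = (5/3)/(5/57) = 19, so x = 23.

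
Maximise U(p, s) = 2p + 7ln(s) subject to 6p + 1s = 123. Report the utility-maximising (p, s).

MU_p = 2, MU_s = 7/s.
MRS = 2 ÷ (7/s).
Tangency: set MRS = p_p/p_s = 6/1 = 6.
MRS depends only on s: (2/7)·s = 6 ⇒ s* = 6/(2/7) = 21.
From the budget, 6·p = 123 − 1·21 = 102, so p* = 17.

p* = 17, s* = 21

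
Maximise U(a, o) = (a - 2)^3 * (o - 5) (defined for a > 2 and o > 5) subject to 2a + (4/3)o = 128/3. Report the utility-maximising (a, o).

MU_a = 3·(a−2)^2·(o−5), MU_o = (a−2)^3.
MRS = (3/1)·(o−5)/(a−2).
Tangency: set MRS = p_a/p_o = 2/(4/3) = 1.5.
So (3/1)·(o − 5)/(a − 2) = 1.5, i.e. (o − 5) = 0.5·(a − 2).
Rewrite the budget in excess-of-subsistence terms: 2·(a − 2) + (4/3)·(o − 5) = 128/3 − 2·2 − (4/3)·5 = 32.
Substituting, (8/3)·(a − 2) = 32, so a − 2 = 12 and a* = 14.
Then o − 5 = 0.5·12 = 6, so o* = 11.

a* = 14, o* = 11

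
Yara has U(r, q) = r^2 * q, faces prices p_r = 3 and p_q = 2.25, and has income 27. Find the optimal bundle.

MU_r = 2·r·q and MU_q = r^2.
MRS = MU_r/MU_q = (2/1)·q/r.
Tangency: set MRS = p_r/p_q = 3/2.25 = 4/3.
So (2/1)·q/r = 4/3, i.e. q = (2/3)·r.
Substitute into the budget 3·r + 2.25·q = 27: 4.5·r = 27, so r* = 6.
Then q* = (2/3)·6 = 4.

r* = 6, q* = 4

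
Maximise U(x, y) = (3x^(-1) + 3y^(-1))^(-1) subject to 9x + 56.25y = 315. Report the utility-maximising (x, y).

x* = 10, y* = 4

For CES with ρ = -1, MRS = (y/x)^2.
Tangency: set MRS = p_x/p_y = 9/56.25 = 4/25.
So (y/x)^2 = 4/25; taking the square root, y/x = 0.4, i.e. y = 0.4·x.
Substitute into the budget 9·x + 56.25·y = 315: 31.5·x = 315, so x* = 10 and y* = 0.4·10 = 4.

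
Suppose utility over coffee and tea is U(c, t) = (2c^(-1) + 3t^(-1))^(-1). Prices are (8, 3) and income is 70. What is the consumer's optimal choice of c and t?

For CES with ρ = -1, MRS = (2/3)·(t/c)^2.
Tangency: set MRS = p_c/p_t = 8/3.
So (t/c)^2 = 4; taking the square root, t/c = 2, i.e. t = 2·c.
Substitute into the budget 8·c + 3·t = 70: 14·c = 70, so c* = 5 and t* = 2·5 = 10.

c* = 5, t* = 10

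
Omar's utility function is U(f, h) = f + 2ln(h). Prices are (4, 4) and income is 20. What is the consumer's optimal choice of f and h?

MU_f = 1, MU_h = 2/h.
MRS = 1 ÷ (2/h).
Tangency: set MRS = p_f/p_h = 4/4 = 1.
MRS depends only on h: 0.5·h = 1 ⇒ h* = 1/0.5 = 2.
From the budget, 4·f = 20 − 4·2 = 12, so f* = 3.

f* = 3, h* = 2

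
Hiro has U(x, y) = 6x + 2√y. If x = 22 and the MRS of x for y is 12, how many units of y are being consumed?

MU_x = 6, MU_y = 2/(2√y).
MRS = 6 ÷ (2/(2√y)).
MRS depends only on y: 6·√y = 12 ⇒ √y = 12/6 = 2 ⇒ y = 4.

y = 4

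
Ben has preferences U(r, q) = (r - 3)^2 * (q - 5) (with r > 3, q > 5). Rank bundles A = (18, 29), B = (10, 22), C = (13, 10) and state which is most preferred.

Bundle A

Evaluate utility at each bundle:
U(A) = 5400.
U(B) = 833.
U(C) = 500.
Highest utility is A, so A ≻ B ≻ C.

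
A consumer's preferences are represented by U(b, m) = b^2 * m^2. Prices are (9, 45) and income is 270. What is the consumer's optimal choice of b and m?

MU_b = 2·b·m^2 and MU_m = 2·b^2·m.
MRS = MU_b/MU_m = m/b.
Tangency: set MRS = p_b/p_m = 9/45 = 0.2.
So m/b = 0.2, i.e. m = 0.2·b.
Substitute into the budget 9·b + 45·m = 270: 18·b = 270, so b* = 15.
Then m* = 0.2·15 = 3.

b* = 15, m* = 3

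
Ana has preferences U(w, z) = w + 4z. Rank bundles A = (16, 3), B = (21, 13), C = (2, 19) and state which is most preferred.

Bundle C

Evaluate utility at each bundle:
U(A) = 28.
U(B) = 73.
U(C) = 78.
Highest utility is C, so C ≻ B ≻ A.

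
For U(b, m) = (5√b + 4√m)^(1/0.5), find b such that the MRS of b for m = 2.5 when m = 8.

For CES with ρ = 0.5, MRS = (5/4)·√(m/b).
Setting (5/4)·√(8/b) = 2.5 gives √(8/b) = 2, so 8/b = 4 and b = 2.

b = 2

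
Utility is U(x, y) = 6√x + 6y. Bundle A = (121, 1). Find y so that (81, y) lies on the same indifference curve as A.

y = 3

U(121, 1) = 72.
Set U(81, y) = 72 and solve.
With x = 81: √81 = 9, so 6y = 72 − 6·9 = 18 and y = 3.
Check: U(81, 3) = 72.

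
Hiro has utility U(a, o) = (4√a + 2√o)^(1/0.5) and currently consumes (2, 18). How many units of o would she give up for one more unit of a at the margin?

MRS = 6

For CES with ρ = 0.5, MRS = (4/2)·√(o/a).
At (2, 18): MRS = 6.
That is, one extra unit of a is worth 6 units of o at the margin.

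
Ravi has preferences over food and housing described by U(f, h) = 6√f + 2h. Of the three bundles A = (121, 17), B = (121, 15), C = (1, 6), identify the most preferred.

Bundle A

Evaluate utility at each bundle:
U(A) = 100.000.
U(B) = 96.000.
U(C) = 18.000.
Highest utility is A, so A ≻ B ≻ C.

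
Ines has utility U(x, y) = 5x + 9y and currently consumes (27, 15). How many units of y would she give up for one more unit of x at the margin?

MRS = 5/9

MU_x = 5, MU_y = 9, so MRS = 5/9 at every bundle.
At (27, 15): MRS = 5/9.
That is, one extra unit of x is worth 5/9 units of y at the margin.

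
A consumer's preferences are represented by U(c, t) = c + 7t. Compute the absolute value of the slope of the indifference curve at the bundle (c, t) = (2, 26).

MRS = 1/7

MU_c = 1, MU_t = 7, so MRS = 1/7 at every bundle.
At (2, 26): MRS = 1/7.
The indifference curve has slope −1/7 at this bundle.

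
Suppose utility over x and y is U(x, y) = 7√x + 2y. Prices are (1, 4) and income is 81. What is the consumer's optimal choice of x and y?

x* = 49, y* = 8

MU_x = 7/(2√x), MU_y = 2.
MRS = 7/(2√x) ÷ 2.
Tangency: set MRS = p_x/p_y = 1/4 = 0.25.
MRS depends only on x: 1.75/√x = 0.25 ⇒ √x = 1.75/0.25 = 7 ⇒ x* = 49.
From the budget, 4·y = 81 − 1·49 = 32, so y* = 8.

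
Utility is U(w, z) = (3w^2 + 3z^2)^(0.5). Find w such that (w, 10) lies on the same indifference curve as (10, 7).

U depends on (w, z) only through S = 3w^2 + 3z^2, so equal utility means equal S. At (10, 7): S = 447.
With z = 10: 3·10^2 = 300, so 3w^2 = 447 − 300 = 147, i.e. w^2 = 49.
Hence w = √49 = 7.
Check: U(7, 10) = 21.1424.

w = 7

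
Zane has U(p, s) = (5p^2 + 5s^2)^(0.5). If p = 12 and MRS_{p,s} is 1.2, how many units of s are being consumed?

For CES with ρ = 2, MRS = (s/p)^(-1).
Setting (s/12)^(-1) = 1.2 gives s/12 = 5/6 and s = 10.

s = 10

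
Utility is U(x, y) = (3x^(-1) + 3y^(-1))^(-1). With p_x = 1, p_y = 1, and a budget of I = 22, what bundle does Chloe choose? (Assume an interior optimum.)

For CES with ρ = -1, MRS = (y/x)^2.
Tangency: set MRS = p_x/p_y = 1/1 = 1.
So (y/x)^2 = 1; taking the square root, y/x = 1, i.e. y = x.
Substitute into the budget 1·x + 1·y = 22: 2·x = 22, so x* = 11 and y* = 11.

x* = 11, y* = 11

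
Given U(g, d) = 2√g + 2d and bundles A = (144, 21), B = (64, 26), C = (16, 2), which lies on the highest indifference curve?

Bundle B

Evaluate utility at each bundle:
U(A) = 66.000.
U(B) = 68.000.
U(C) = 12.000.
Highest utility is B, so B ≻ A ≻ C.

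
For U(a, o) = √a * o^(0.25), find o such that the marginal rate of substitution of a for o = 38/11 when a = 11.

o = 19

MU_a = 0.5·a^(-0.5)·o^(0.25) and MU_o = 0.25·√a·o^(-0.75).
MRS = MU_a/MU_o = (2)·o/a.
Substitute a = 11: MRS = o/5.5. Setting o/5.5 = 38/11 gives o = (38/11)·5.5 = 19.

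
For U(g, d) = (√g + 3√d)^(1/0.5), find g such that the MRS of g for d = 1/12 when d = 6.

g = 96

For CES with ρ = 0.5, MRS = (1/3)·√(d/g).
Setting (1/3)·√(6/g) = 1/12 gives √(6/g) = 0.25, so 6/g = 1/16 and g = 96.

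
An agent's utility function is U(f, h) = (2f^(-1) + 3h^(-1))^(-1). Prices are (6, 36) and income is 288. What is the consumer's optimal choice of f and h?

f* = 12, h* = 6

For CES with ρ = -1, MRS = (2/3)·(h/f)^2.
Tangency: set MRS = p_f/p_h = 6/36 = 1/6.
So (h/f)^2 = 0.25; taking the square root, h/f = 0.5, i.e. h = 0.5·f.
Substitute into the budget 6·f + 36·h = 288: 24·f = 288, so f* = 12 and h* = 0.5·12 = 6.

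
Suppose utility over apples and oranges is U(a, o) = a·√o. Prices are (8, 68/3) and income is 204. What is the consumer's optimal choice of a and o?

MU_a = √o and MU_o = 0.5·a·o^(-0.5).
MRS = MU_a/MU_o = (2)·o/a.
Tangency: set MRS = p_a/p_o = 8/(68/3) = 6/17.
So (2)·o/a = 6/17, i.e. o = (3/17)·a.
Substitute into the budget 8·a + (68/3)·o = 204: 12·a = 204, so a* = 17.
Then o* = (3/17)·17 = 3.

a* = 17, o* = 3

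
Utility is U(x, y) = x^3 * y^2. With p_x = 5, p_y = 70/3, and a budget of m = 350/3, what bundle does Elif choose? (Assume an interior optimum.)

MU_x = 3·x^2·y^2 and MU_y = 2·x^3·y.
MRS = MU_x/MU_y = (3/2)·y/x.
Tangency: set MRS = p_x/p_y = 5/(70/3) = 3/14.
So (3/2)·y/x = 3/14, i.e. y = (1/7)·x.
Substitute into the budget 5·x + (70/3)·y = 350/3: (25/3)·x = 350/3, so x* = 14.
Then y* = (1/7)·14 = 2.

x* = 14, y* = 2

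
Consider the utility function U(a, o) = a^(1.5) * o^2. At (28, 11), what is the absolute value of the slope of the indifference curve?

MU_a = 1.5·√a·o^2 and MU_o = 2·a^(1.5)·o.
MRS = MU_a/MU_o = (0.75)·o/a.
At (28, 11): MRS = 33/112.
So at (28, 11) the consumer would give up 33/112 units of o for one more unit of a.

MRS = 33/112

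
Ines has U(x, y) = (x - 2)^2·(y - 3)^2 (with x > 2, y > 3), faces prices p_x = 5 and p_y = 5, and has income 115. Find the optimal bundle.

x* = 11, y* = 12

MU_x = 2·(x−2)·(y−3)^2, MU_y = 2·(x−2)^2·(y−3).
MRS = (y−3)/(x−2).
Tangency: set MRS = p_x/p_y = 5/5 = 1.
So (y − 3)/(x − 2) = 1, i.e. (y − 3) = (x − 2).
Rewrite the budget in excess-of-subsistence terms: 5·(x − 2) + 5·(y − 3) = 115 − 5·2 − 5·3 = 90.
Substituting, 10·(x − 2) = 90, so x − 2 = 9 and x* = 11.
Then y − 3 = 9, so y* = 12.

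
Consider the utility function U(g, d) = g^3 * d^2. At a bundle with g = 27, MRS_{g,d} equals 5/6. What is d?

d = 15

MU_g = 3·g^2·d^2 and MU_d = 2·g^3·d.
MRS = MU_g/MU_d = (3/2)·d/g.
Substitute g = 27: MRS = d/18. Setting d/18 = 5/6 gives d = (5/6)·18 = 15.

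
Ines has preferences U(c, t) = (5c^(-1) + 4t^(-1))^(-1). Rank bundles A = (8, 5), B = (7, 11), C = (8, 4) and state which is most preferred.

Evaluate utility at each bundle:
U(A) = 0.702.
U(B) = 0.928.
U(C) = 0.615.
Highest utility is B, so B ≻ A ≻ C.

Bundle B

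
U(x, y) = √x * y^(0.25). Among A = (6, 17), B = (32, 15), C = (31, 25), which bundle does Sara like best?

Evaluate utility at each bundle:
U(A) = 4.974.
U(B) = 11.133.
U(C) = 12.450.
Highest utility is C, so C ≻ B ≻ A.

Bundle C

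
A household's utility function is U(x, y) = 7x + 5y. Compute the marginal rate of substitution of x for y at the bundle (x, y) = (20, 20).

MRS = 1.4

MU_x = 7, MU_y = 5, so MRS = 7/5 = 1.4 at every bundle.
At (20, 20): MRS = 1.4.
The indifference curve has slope −1.4 at this bundle.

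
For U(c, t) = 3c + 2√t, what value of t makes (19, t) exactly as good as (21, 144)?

t = 225

U(21, 144) = 87.
Set U(19, t) = 87 and solve.
With c = 19: 2√t = 87 − 3·19 = 30, so √t = 15 and t = 225.
Check: U(19, 225) = 87.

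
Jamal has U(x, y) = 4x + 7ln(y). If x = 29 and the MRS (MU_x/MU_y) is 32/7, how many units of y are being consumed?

y = 8

MU_x = 4, MU_y = 7/y.
MRS = 4 ÷ (7/y).
MRS depends only on y: (4/7)·y = 32/7 ⇒ y = (32/7)/(4/7) = 8.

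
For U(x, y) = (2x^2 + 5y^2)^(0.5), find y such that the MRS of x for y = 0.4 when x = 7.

y = 7

For CES with ρ = 2, MRS = (2/5)·(y/x)^(-1).
Setting (2/5)·(y/7)^(-1) = 0.4 gives (y/7)^(-1) = 1, so y/7 = 1 and y = 7.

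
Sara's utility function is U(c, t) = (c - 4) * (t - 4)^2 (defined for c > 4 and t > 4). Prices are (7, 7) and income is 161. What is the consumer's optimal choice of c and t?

c* = 9, t* = 14

MU_c = (t−4)^2, MU_t = 2·(c−4)·(t−4).
MRS = (1/2)·(t−4)/(c−4).
Tangency: set MRS = p_c/p_t = 7/7 = 1.
So (1/2)·(t − 4)/(c − 4) = 1, i.e. (t − 4) = 2·(c − 4).
Rewrite the budget in excess-of-subsistence terms: 7·(c − 4) + 7·(t − 4) = 161 − 7·4 − 7·4 = 105.
Substituting, 21·(c − 4) = 105, so c − 4 = 5 and c* = 9.
Then t − 4 = 2·5 = 10, so t* = 14.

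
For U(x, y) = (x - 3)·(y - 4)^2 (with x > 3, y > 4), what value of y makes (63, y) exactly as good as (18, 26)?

y = 15

U(18, 26) = 7260.
Set U(63, y) = 7260 and solve.
With x = 63: (63 − 3) = 60, so (y − 4)^2 = 7260/60 = 121.
Taking the square root (with y > 4): y − 4 = 11, so y = 15.
Check: U(63, 15) = 7260.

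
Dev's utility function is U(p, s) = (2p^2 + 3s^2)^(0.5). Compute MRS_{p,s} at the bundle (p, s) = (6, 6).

For CES with ρ = 2, MRS = (2/3)·(s/p)^(-1).
At (6, 6): MRS = 2/3.
The indifference curve has slope −2/3 at this bundle.

MRS = 2/3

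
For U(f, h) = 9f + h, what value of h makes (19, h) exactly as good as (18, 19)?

h = 10

U(18, 19) = 181.
Set U(19, h) = 181 and solve.
9·19 + h = 181 ⇒ h = 10 ⇒ h = 10.
Check: U(19, 10) = 181.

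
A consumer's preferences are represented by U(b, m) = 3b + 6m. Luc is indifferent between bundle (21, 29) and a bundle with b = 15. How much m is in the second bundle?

m = 32

U(21, 29) = 237.
Set U(15, m) = 237 and solve.
3·15 + 6m = 237 ⇒ 6m = 192 ⇒ m = 32.
Check: U(15, 32) = 237.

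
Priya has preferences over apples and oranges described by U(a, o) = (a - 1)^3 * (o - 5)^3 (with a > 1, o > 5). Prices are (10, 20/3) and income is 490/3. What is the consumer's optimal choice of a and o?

MU_a = 3·(a−1)^2·(o−5)^3, MU_o = 3·(a−1)^3·(o−5)^2.
MRS = (o−5)/(a−1).
Tangency: set MRS = p_a/p_o = 10/(20/3) = 1.5.
So (o − 5)/(a − 1) = 1.5, i.e. (o − 5) = 1.5·(a − 1).
Rewrite the budget in excess-of-subsistence terms: 10·(a − 1) + (20/3)·(o − 5) = 490/3 − 10·1 − (20/3)·5 = 120.
Substituting, 20·(a − 1) = 120, so a − 1 = 6 and a* = 7.
Then o − 5 = 1.5·6 = 9, so o* = 14.

a* = 7, o* = 14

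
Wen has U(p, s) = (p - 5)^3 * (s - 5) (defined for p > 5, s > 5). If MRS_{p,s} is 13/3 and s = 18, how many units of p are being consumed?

MU_p = 3·(p−5)^2·(s−5), MU_s = (p−5)^3.
MRS = (3/1)·(s−5)/(p−5).
Substitute s = 18: MRS = 39/(p − 5). Setting this equal to 13/3 gives p − 5 = 39/(13/3) = 9, so p = 14.

p = 14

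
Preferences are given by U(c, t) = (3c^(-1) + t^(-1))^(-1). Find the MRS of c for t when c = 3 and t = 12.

MRS = 48

For CES with ρ = -1, MRS = (3/1)·(t/c)^2.
At (3, 12): MRS = 48.
That is, one extra unit of c is worth 48 units of t at the margin.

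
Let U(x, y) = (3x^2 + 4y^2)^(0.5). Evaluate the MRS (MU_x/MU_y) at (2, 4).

MRS = 0.375

For CES with ρ = 2, MRS = (3/4)·(y/x)^(-1).
At (2, 4): MRS = 0.375.
That is, one extra unit of x is worth 0.375 units of y at the margin.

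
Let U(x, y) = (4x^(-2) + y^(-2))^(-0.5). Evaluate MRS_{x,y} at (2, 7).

For CES with ρ = -2, MRS = (4/1)·(y/x)^3.
At (2, 7): MRS = 171.5.
The indifference curve has slope −171.5 at this bundle.

MRS = 171.5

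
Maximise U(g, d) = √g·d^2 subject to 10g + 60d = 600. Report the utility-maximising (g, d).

MU_g = 0.5·g^(-0.5)·d^2 and MU_d = 2·√g·d.
MRS = MU_g/MU_d = (0.25)·d/g.
Tangency: set MRS = p_g/p_d = 10/60 = 1/6.
So (0.25)·d/g = 1/6, i.e. d = (2/3)·g.
Substitute into the budget 10·g + 60·d = 600: 50·g = 600, so g* = 12.
Then d* = (2/3)·12 = 8.

g* = 12, d* = 8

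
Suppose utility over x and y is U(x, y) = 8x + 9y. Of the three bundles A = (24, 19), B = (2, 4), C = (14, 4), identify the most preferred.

Evaluate utility at each bundle:
U(A) = 363.
U(B) = 52.
U(C) = 148.
Highest utility is A, so A ≻ C ≻ B.

Bundle A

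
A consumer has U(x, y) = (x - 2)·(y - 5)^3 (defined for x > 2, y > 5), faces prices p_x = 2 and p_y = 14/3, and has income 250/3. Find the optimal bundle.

MU_x = (y−5)^3, MU_y = 3·(x−2)·(y−5)^2.
MRS = (1/3)·(y−5)/(x−2).
Tangency: set MRS = p_x/p_y = 2/(14/3) = 3/7.
So (1/3)·(y − 5)/(x − 2) = 3/7, i.e. (y − 5) = (9/7)·(x − 2).
Rewrite the budget in excess-of-subsistence terms: 2·(x − 2) + (14/3)·(y − 5) = 250/3 − 2·2 − (14/3)·5 = 56.
Substituting, 8·(x − 2) = 56, so x − 2 = 7 and x* = 9.
Then y − 5 = (9/7)·7 = 9, so y* = 14.

x* = 9, y* = 14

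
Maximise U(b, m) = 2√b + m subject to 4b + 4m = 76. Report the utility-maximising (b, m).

b* = 1, m* = 18

MU_b = 2/(2√b), MU_m = 1.
MRS = 2/(2√b) ÷ 1.
Tangency: set MRS = p_b/p_m = 4/4 = 1.
MRS depends only on b: 1/√b = 1 ⇒ √b = 1/1 = 1 ⇒ b* = 1.
From the budget, 4·m = 76 − 4·1 = 72, so m* = 18.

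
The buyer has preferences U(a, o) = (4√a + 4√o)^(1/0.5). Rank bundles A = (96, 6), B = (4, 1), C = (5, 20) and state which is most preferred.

Evaluate utility at each bundle:
U(A) = 2400.000.
U(B) = 144.000.
U(C) = 720.000.
Highest utility is A, so A ≻ C ≻ B.

Bundle A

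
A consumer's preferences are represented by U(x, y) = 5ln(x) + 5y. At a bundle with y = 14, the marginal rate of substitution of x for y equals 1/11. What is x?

x = 11

MU_x = 5/x, MU_y = 5.
MRS = 5/x ÷ 5.
MRS depends only on x: 1/x = 1/11 ⇒ x = 1/(1/11) = 11.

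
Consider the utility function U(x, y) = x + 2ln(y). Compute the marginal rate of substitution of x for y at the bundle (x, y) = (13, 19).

MU_x = 1, MU_y = 2/y.
MRS = 1 ÷ (2/y).
At (13, 19): MRS = 9.5.
The indifference curve has slope −9.5 at this bundle.

MRS = 9.5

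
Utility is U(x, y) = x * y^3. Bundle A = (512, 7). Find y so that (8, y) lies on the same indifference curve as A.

U(512, 7) = 175616.
Set U(8, y) = 175616 and solve.
With x = 8: y^3 = 175616/8 = 21952; taking the cube root, y = 28.
Check: U(8, 28) = 175616.

y = 28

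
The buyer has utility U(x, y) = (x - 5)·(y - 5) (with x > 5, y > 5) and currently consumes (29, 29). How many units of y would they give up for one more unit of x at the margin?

MU_x = (y−5), MU_y = (x−5).
MRS = (y−5)/(x−5).
At (29, 29): MRS = 1.
So at (29, 29) the consumer would give up 1 units of y for one more unit of x.

MRS = 1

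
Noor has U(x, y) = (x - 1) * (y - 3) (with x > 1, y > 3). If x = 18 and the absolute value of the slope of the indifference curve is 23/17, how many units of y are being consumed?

MU_x = (y−3), MU_y = (x−1).
MRS = (y−3)/(x−1).
Substitute x = 18: MRS = (y − 3)/17. Setting this equal to 23/17 gives y − 3 = (23/17)·17 = 23, so y = 26.

y = 26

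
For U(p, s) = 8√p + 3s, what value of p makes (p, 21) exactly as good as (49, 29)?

U(49, 29) = 143.
Set U(p, 21) = 143 and solve.
With s = 21: 8√p = 143 − 3·21 = 80, so √p = 10 and p = 100.
Check: U(100, 21) = 143.

p = 100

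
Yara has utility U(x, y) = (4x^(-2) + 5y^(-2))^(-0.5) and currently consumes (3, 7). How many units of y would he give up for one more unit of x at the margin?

MRS = 1372/135

For CES with ρ = -2, MRS = (4/5)·(y/x)^3.
At (3, 7): MRS = 1372/135.
That is, one extra unit of x is worth 1372/135 units of y at the margin.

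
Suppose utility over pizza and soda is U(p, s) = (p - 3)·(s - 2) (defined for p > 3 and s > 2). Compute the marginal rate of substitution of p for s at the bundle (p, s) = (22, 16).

MRS = 14/19

MU_p = (s−2), MU_s = (p−3).
MRS = (s−2)/(p−3).
At (22, 16): MRS = 14/19.
The indifference curve has slope −14/19 at this bundle.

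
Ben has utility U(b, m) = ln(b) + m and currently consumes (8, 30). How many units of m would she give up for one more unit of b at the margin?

MU_b = 1/b, MU_m = 1.
MRS = 1/b ÷ 1.
At (8, 30): MRS = 0.125.
That is, one extra unit of b is worth 0.125 units of m at the margin.

MRS = 0.125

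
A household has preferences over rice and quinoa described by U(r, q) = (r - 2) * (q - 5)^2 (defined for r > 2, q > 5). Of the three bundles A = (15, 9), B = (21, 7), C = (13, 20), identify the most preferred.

Bundle C

Evaluate utility at each bundle:
U(A) = 208.
U(B) = 76.
U(C) = 2475.
Highest utility is C, so C ≻ A ≻ B.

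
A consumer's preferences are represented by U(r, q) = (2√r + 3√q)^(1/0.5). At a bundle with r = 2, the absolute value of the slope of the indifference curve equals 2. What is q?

q = 18

For CES with ρ = 0.5, MRS = (2/3)·√(q/r).
Setting (2/3)·√(q/2) = 2 gives √(q/2) = 3, so q/2 = 9 and q = 18.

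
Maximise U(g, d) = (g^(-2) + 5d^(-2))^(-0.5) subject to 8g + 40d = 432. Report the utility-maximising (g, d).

For CES with ρ = -2, MRS = (1/5)·(d/g)^3.
Tangency: set MRS = p_g/p_d = 8/40 = 0.2.
So (d/g)^3 = 1; taking the cube root, d/g = 1, i.e. d = g.
Substitute into the budget 8·g + 40·d = 432: 48·g = 432, so g* = 9 and d* = 9.

g* = 9, d* = 9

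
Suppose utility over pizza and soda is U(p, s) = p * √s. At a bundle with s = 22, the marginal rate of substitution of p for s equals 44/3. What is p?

p = 3

MU_p = √s and MU_s = 0.5·p·s^(-0.5).
MRS = MU_p/MU_s = (2)·s/p.
Substitute s = 22: MRS = 44/p. Setting 44/p = 44/3 gives p = 44/(44/3) = 3.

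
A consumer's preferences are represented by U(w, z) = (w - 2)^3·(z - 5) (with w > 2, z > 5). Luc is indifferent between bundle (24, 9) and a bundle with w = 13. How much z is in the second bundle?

U(24, 9) = 42592.
Set U(13, z) = 42592 and solve.
With w = 13: (13 − 2)^3 = 1331, so (z − 5) = 42592/1331 = 32.
So z = 5 + 32 = 37.
Check: U(13, 37) = 42592.

z = 37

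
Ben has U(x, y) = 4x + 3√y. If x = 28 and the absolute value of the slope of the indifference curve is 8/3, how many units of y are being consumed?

y = 1

MU_x = 4, MU_y = 3/(2√y).
MRS = 4 ÷ (3/(2√y)).
MRS depends only on y: (8/3)·√y = 8/3 ⇒ √y = (8/3)/(8/3) = 1 ⇒ y = 1.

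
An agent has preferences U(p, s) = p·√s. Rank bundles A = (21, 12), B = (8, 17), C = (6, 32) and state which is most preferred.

Bundle A

Evaluate utility at each bundle:
U(A) = 72.746.
U(B) = 32.985.
U(C) = 33.941.
Highest utility is A, so A ≻ C ≻ B.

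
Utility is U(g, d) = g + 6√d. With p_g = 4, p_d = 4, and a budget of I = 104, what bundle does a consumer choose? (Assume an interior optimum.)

MU_g = 1, MU_d = 6/(2√d).
MRS = 1 ÷ (6/(2√d)).
Tangency: set MRS = p_g/p_d = 4/4 = 1.
MRS depends only on d: (1/3)·√d = 1 ⇒ √d = 1/(1/3) = 3 ⇒ d* = 9.
From the budget, 4·g = 104 − 4·9 = 68, so g* = 17.

g* = 17, d* = 9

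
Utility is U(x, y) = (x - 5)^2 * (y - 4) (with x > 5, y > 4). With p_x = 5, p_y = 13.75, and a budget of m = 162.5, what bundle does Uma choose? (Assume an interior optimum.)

x* = 16, y* = 6

MU_x = 2·(x−5)·(y−4), MU_y = (x−5)^2.
MRS = (2/1)·(y−4)/(x−5).
Tangency: set MRS = p_x/p_y = 5/13.75 = 4/11.
So (2/1)·(y − 4)/(x − 5) = 4/11, i.e. (y − 4) = (2/11)·(x − 5).
Rewrite the budget in excess-of-subsistence terms: 5·(x − 5) + 13.75·(y − 4) = 162.5 − 5·5 − 13.75·4 = 82.5.
Substituting, 7.5·(x − 5) = 82.5, so x − 5 = 11 and x* = 16.
Then y − 4 = (2/11)·11 = 2, so y* = 6.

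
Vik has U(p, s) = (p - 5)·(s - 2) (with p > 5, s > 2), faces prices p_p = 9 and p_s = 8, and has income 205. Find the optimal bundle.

p* = 13, s* = 11

MU_p = (s−2), MU_s = (p−5).
MRS = (s−2)/(p−5).
Tangency: set MRS = p_p/p_s = 9/8 = 1.125.
So (s − 2)/(p − 5) = 1.125, i.e. (s − 2) = 1.125·(p − 5).
Rewrite the budget in excess-of-subsistence terms: 9·(p − 5) + 8·(s − 2) = 205 − 9·5 − 8·2 = 144.
Substituting, 18·(p − 5) = 144, so p − 5 = 8 and p* = 13.
Then s − 2 = 1.125·8 = 9, so s* = 11.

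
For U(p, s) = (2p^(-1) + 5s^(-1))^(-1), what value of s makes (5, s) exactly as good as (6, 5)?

s = 75/14

U depends on (p, s) only through S = 2p^(-1) + 5s^(-1), so equal utility means equal S. At (6, 5): S = 4/3.
With p = 5: 2·5^(-1) = 0.4, so 5s^(-1) = 4/3 − 0.4 = 14/15, i.e. s^(-1) = 14/75.
Hence s = 1/(14/75) = 75/14.
Check: U(5, 75/14) = 0.75.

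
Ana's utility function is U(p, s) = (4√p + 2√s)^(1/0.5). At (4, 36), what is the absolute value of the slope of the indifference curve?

MRS = 6

For CES with ρ = 0.5, MRS = (4/2)·√(s/p).
At (4, 36): MRS = 6.
That is, one extra unit of p is worth 6 units of s at the margin.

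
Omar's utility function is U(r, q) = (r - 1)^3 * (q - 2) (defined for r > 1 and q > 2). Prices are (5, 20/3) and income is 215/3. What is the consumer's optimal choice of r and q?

r* = 9, q* = 4

MU_r = 3·(r−1)^2·(q−2), MU_q = (r−1)^3.
MRS = (3/1)·(q−2)/(r−1).
Tangency: set MRS = p_r/p_q = 5/(20/3) = 0.75.
So (3/1)·(q − 2)/(r − 1) = 0.75, i.e. (q − 2) = 0.25·(r − 1).
Rewrite the budget in excess-of-subsistence terms: 5·(r − 1) + (20/3)·(q − 2) = 215/3 − 5·1 − (20/3)·2 = 160/3.
Substituting, (20/3)·(r − 1) = 160/3, so r − 1 = 8 and r* = 9.
Then q − 2 = 0.25·8 = 2, so q* = 4.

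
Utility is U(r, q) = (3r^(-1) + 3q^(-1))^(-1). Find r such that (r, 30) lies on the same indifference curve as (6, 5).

r = 3

U depends on (r, q) only through S = 3r^(-1) + 3q^(-1), so equal utility means equal S. At (6, 5): S = 1.1.
With q = 30: 3·30^(-1) = 0.1, so 3r^(-1) = 1.1 − 0.1 = 1, i.e. r^(-1) = 1/3.
Hence r = 1/(1/3) = 3.
Check: U(3, 30) = 0.9091.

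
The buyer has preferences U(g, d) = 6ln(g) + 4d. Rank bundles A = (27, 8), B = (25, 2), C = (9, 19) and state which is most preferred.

Evaluate utility at each bundle:
U(A) = 51.775.
U(B) = 27.313.
U(C) = 89.183.
Highest utility is C, so C ≻ A ≻ B.

Bundle C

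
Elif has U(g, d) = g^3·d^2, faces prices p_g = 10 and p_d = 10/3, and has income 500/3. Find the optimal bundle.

g* = 10, d* = 20

MU_g = 3·g^2·d^2 and MU_d = 2·g^3·d.
MRS = MU_g/MU_d = (3/2)·d/g.
Tangency: set MRS = p_g/p_d = 10/(10/3) = 3.
So (3/2)·d/g = 3, i.e. d = 2·g.
Substitute into the budget 10·g + (10/3)·d = 500/3: (50/3)·g = 500/3, so g* = 10.
Then d* = 2·10 = 20.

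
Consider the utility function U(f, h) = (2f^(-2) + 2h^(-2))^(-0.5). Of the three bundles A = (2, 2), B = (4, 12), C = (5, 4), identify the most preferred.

Bundle B

Evaluate utility at each bundle:
U(A) = 1.000.
U(B) = 2.683.
U(C) = 2.209.
Highest utility is B, so B ≻ C ≻ A.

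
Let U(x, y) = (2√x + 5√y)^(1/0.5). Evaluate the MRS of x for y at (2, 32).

For CES with ρ = 0.5, MRS = (2/5)·√(y/x).
At (2, 32): MRS = 1.6.
The indifference curve has slope −1.6 at this bundle.

MRS = 1.6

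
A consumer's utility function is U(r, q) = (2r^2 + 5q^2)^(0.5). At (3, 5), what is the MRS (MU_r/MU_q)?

For CES with ρ = 2, MRS = (2/5)·(q/r)^(-1).
At (3, 5): MRS = 6/25.
That is, one extra unit of r is worth 6/25 units of q at the margin.

MRS = 6/25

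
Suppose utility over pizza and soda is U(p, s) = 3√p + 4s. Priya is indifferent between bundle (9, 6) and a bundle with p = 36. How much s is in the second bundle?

U(9, 6) = 33.
Set U(36, s) = 33 and solve.
With p = 36: √36 = 6, so 4s = 33 − 3·6 = 15 and s = 3.75.
Check: U(36, 3.75) = 33.

s = 3.75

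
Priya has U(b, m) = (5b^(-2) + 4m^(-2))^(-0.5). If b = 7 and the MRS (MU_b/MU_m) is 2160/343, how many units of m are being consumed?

m = 12

For CES with ρ = -2, MRS = (5/4)·(m/b)^3.
Setting (5/4)·(m/7)^3 = 2160/343 gives (m/7)^3 = 1728/343, so m/7 = 12/7 and m = 12.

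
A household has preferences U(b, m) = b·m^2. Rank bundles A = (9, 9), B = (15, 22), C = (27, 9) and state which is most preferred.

Bundle B

Evaluate utility at each bundle:
U(A) = 729.
U(B) = 7260.
U(C) = 2187.
Highest utility is B, so B ≻ C ≻ A.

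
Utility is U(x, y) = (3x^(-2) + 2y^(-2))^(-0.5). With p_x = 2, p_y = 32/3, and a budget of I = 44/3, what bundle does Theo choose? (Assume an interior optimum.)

x* = 2, y* = 1

For CES with ρ = -2, MRS = (3/2)·(y/x)^3.
Tangency: set MRS = p_x/p_y = 2/(32/3) = 3/16.
So (y/x)^3 = 0.125; taking the cube root, y/x = 0.5, i.e. y = 0.5·x.
Substitute into the budget 2·x + (32/3)·y = 44/3: (22/3)·x = 44/3, so x* = 2 and y* = 0.5·2 = 1.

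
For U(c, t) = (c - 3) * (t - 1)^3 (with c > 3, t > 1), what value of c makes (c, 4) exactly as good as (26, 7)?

U(26, 7) = 4968.
Set U(c, 4) = 4968 and solve.
With t = 4: (4 − 1)^3 = 27, so (c − 3) = 4968/27 = 184.
So c = 3 + 184 = 187.
Check: U(187, 4) = 4968.

c = 187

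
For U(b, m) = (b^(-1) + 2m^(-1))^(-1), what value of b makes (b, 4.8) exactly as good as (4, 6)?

b = 6

U depends on (b, m) only through S = b^(-1) + 2m^(-1), so equal utility means equal S. At (4, 6): S = 7/12.
With m = 4.8: 2·4.8^(-1) = 5/12, so b^(-1) = 7/12 − 5/12 = 1/6.
Hence b = 1/(1/6) = 6.
Check: U(6, 4.8) = 1.7143.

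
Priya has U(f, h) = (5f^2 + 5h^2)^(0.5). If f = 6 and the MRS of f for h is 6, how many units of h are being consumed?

For CES with ρ = 2, MRS = (h/f)^(-1).
Setting (h/6)^(-1) = 6 gives h/6 = 1/6 and h = 1.

h = 1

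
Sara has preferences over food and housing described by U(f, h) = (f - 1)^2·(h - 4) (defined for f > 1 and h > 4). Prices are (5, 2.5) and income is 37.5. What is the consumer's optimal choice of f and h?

f* = 4, h* = 7

MU_f = 2·(f−1)·(h−4), MU_h = (f−1)^2.
MRS = (2/1)·(h−4)/(f−1).
Tangency: set MRS = p_f/p_h = 5/2.5 = 2.
So (2/1)·(h − 4)/(f − 1) = 2, i.e. (h − 4) = (f − 1).
Rewrite the budget in excess-of-subsistence terms: 5·(f − 1) + 2.5·(h − 4) = 37.5 − 5·1 − 2.5·4 = 22.5.
Substituting, 7.5·(f − 1) = 22.5, so f − 1 = 3 and f* = 4.
Then h − 4 = 3, so h* = 7.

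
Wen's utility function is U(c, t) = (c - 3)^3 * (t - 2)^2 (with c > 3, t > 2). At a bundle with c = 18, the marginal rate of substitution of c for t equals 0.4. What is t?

MU_c = 3·(c−3)^2·(t−2)^2, MU_t = 2·(c−3)^3·(t−2).
MRS = (3/2)·(t−2)/(c−3).
Substitute c = 18: MRS = (t − 2)/10. Setting this equal to 0.4 gives t − 2 = 0.4·10 = 4, so t = 6.

t = 6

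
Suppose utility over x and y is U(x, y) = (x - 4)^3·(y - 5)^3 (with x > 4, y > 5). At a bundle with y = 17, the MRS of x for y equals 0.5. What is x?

MU_x = 3·(x−4)^2·(y−5)^3, MU_y = 3·(x−4)^3·(y−5)^2.
MRS = (y−5)/(x−4).
Substitute y = 17: MRS = 12/(x − 4). Setting this equal to 0.5 gives x − 4 = 12/0.5 = 24, so x = 28.

x = 28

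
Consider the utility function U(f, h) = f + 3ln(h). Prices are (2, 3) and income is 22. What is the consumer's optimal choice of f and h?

f* = 8, h* = 2

MU_f = 1, MU_h = 3/h.
MRS = 1 ÷ (3/h).
Tangency: set MRS = p_f/p_h = 2/3.
MRS depends only on h: (1/3)·h = 2/3 ⇒ h* = (2/3)/(1/3) = 2.
From the budget, 2·f = 22 − 3·2 = 16, so f* = 8.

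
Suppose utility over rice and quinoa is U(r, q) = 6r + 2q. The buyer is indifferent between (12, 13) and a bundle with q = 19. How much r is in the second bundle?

r = 10

U(12, 13) = 98.
Set U(r, 19) = 98 and solve.
6r + 2·19 = 98 ⇒ 6r = 60 ⇒ r = 10.
Check: U(10, 19) = 98.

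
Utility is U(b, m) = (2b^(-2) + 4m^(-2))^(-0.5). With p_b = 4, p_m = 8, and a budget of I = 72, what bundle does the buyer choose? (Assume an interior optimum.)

For CES with ρ = -2, MRS = (2/4)·(m/b)^3.
Tangency: set MRS = p_b/p_m = 4/8 = 0.5.
So (m/b)^3 = 1; taking the cube root, m/b = 1, i.e. m = b.
Substitute into the budget 4·b + 8·m = 72: 12·b = 72, so b* = 6 and m* = 6.

b* = 6, m* = 6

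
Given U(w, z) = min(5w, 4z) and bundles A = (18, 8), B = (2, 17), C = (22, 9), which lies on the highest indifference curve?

Evaluate utility at each bundle:
U(A) = 32.
U(B) = 10.
U(C) = 36.
Highest utility is C, so C ≻ A ≻ B.

Bundle C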